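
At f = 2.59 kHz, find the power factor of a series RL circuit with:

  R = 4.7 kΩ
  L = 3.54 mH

Step 1 — Angular frequency: ω = 2π·f = 2π·2590 = 1.627e+04 rad/s.
Step 2 — Component impedances:
  R: Z = R = 4700 Ω
  L: Z = jωL = j·1.627e+04·0.00354 = 0 + j57.61 Ω
Step 3 — Series combination: Z_total = R + L = 4700 + j57.61 Ω = 4700∠0.7° Ω.
Step 4 — Power factor: PF = cos(φ) = Re(Z)/|Z| = 4700/4700.4 = 0.9999.
Step 5 — Type: Im(Z) = 57.61 ⇒ lagging (phase φ = 0.7°).

PF = 0.9999 (lagging, φ = 0.7°)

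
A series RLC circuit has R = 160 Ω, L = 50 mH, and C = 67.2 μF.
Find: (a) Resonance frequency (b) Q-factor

Step 1 — Resonance condition Im(Z)=0 gives ω₀ = 1/√(LC).
Step 2 — ω₀ = 1/√(0.05·6.72e-05) = 545.5 rad/s.
Step 3 — f₀ = ω₀/(2π) = 86.83 Hz.
Step 4 — Series Q: Q = ω₀L/R = 545.5·0.05/160 = 0.1705.

(a) f₀ = 86.83 Hz  (b) Q = 0.1705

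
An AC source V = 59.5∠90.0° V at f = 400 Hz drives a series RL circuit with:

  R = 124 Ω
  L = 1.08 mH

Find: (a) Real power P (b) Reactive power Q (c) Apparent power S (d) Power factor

Step 1 — Angular frequency: ω = 2π·f = 2π·400 = 2513 rad/s.
Step 2 — Component impedances:
  R: Z = R = 124 Ω
  L: Z = jωL = j·2513·0.00108 = 0 + j2.714 Ω
Step 3 — Series combination: Z_total = R + L = 124 + j2.714 Ω = 124∠1.3° Ω.
Step 4 — Source phasor: V = 59.5∠90.0° V = 0 + j59.5 V.
Step 5 — Current: I = V / Z = 0.0105 + j0.4796 A = 0.4797∠88.7° A.
Step 6 — Complex power: S = V·I* = 28.54 + j0.6247 VA.
Step 7 — Real power: P = Re(S) = 28.54 W.
Step 8 — Reactive power: Q = Im(S) = 0.6247 VAR.
Step 9 — Apparent power: |S| = 28.54 VA.
Step 10 — Power factor: PF = P/|S| = 0.9998 (lagging).

(a) P = 28.54 W  (b) Q = 0.6247 VAR  (c) S = 28.54 VA  (d) PF = 0.9998 (lagging)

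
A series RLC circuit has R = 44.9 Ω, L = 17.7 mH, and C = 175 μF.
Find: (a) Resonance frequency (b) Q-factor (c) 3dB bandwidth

Step 1 — Resonance: ω₀ = 1/√(LC) = 1/√(0.0177·0.000175) = 568.2 rad/s.
Step 2 — f₀ = ω₀/(2π) = 90.43 Hz.
Step 3 — Series Q: Q = ω₀L/R = 568.2·0.0177/44.9 = 0.224.
Step 4 — Bandwidth: Δω = ω₀/Q = 2537 rad/s; BW = Δω/(2π) = 403.7 Hz.

(a) f₀ = 90.43 Hz  (b) Q = 0.224  (c) BW = 403.7 Hz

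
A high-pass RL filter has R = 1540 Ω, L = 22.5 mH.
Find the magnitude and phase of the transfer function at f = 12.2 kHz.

Step 1 — Angular frequency: ω = 2π·1.22e+04 = 7.665e+04 rad/s.
Step 2 — Transfer function: H(jω) = jωL/(R + jωL).
Step 3 — Numerator jωL = j·1725; denominator R + jωL = 1540 + j1725.
Step 4 — H = 0.5564 + j0.4968.
Step 5 — Magnitude: |H| = 0.7459 (-2.5 dB); phase: φ = 41.8°.

|H| = 0.7459 (-2.5 dB), φ = 41.8°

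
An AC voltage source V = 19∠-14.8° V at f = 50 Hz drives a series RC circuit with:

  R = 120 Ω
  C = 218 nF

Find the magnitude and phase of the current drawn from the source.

Step 1 — Angular frequency: ω = 2π·f = 2π·50 = 314.2 rad/s.
Step 2 — Component impedances:
  R: Z = R = 120 Ω
  C: Z = 1/(jωC) = -j/(ω·C) = 0 - j1.46e+04 Ω
Step 3 — Series combination: Z_total = R + C = 120 - j1.46e+04 Ω = 1.46e+04∠-89.5° Ω.
Step 4 — Source phasor: V = 19∠-14.8° V = 18.37 - j4.853 V.
Step 5 — Ohm's law: I = V / Z_total = (18.37 - j4.853) / (120 - j1.46e+04) = 0.0003427 + j0.001255 A.
Step 6 — Convert to polar: |I| = 0.001301 A, ∠I = 74.7°.

I = 0.001301∠74.7° A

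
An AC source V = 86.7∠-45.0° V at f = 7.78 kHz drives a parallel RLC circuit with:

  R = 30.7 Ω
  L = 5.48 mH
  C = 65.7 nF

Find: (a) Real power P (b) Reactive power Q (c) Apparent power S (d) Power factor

Step 1 — Angular frequency: ω = 2π·f = 2π·7780 = 4.888e+04 rad/s.
Step 2 — Component impedances:
  R: Z = R = 30.7 Ω
  L: Z = jωL = j·4.888e+04·0.00548 = 0 + j267.9 Ω
  C: Z = 1/(jωC) = -j/(ω·C) = 0 - j311.4 Ω
Step 3 — Parallel combination: 1/Z_total = 1/R + 1/L + 1/C; Z_total = 30.69 + j0.4913 Ω = 30.7∠0.9° Ω.
Step 4 — Source phasor: V = 86.7∠-45.0° V = 61.31 - j61.31 V.
Step 5 — Current: I = V / Z = 1.965 - j2.029 A = 2.824∠-45.9° A.
Step 6 — Complex power: S = V·I* = 244.8 + j3.919 VA.
Step 7 — Real power: P = Re(S) = 244.8 W.
Step 8 — Reactive power: Q = Im(S) = 3.919 VAR.
Step 9 — Apparent power: |S| = 244.9 VA.
Step 10 — Power factor: PF = P/|S| = 0.9999 (lagging).

(a) P = 244.8 W  (b) Q = 3.919 VAR  (c) S = 244.9 VA  (d) PF = 0.9999 (lagging)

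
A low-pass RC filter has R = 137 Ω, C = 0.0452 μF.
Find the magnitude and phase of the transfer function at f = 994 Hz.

Step 1 — Angular frequency: ω = 2π·994 = 6245 rad/s.
Step 2 — Transfer function: H(jω) = 1/(1 + jωRC).
Step 3 — Denominator: 1 + jωRC = 1 + j·6245·137·4.52e-08 = 1 + j0.03867.
Step 4 — H = 0.9985 - j0.03862.
Step 5 — Magnitude: |H| = 0.9993 (-0.0 dB); phase: φ = -2.2°.

|H| = 0.9993 (-0.0 dB), φ = -2.2°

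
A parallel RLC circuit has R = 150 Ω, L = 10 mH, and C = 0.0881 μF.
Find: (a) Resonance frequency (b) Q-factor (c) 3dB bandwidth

Step 1 — Resonance: ω₀ = 1/√(LC) = 1/√(0.01·8.81e-08) = 3.369e+04 rad/s.
Step 2 — f₀ = ω₀/(2π) = 5362 Hz.
Step 3 — Parallel Q: Q = R/(ω₀L) = 150/(3.369e+04·0.01) = 0.4452.
Step 4 — Bandwidth: Δω = ω₀/Q = 7.567e+04 rad/s; BW = Δω/(2π) = 1.204e+04 Hz.

(a) f₀ = 5362 Hz  (b) Q = 0.4452  (c) BW = 1.204e+04 Hz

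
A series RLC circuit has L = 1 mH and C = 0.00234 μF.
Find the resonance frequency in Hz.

Step 1 — Resonance condition Im(Z)=0 gives ω₀ = 1/√(LC).
Step 2 — ω₀ = 1/√(0.001·2.34e-09) = 6.537e+05 rad/s.
Step 3 — f₀ = ω₀/(2π) = 1.04e+05 Hz.

f₀ = 1.04e+05 Hz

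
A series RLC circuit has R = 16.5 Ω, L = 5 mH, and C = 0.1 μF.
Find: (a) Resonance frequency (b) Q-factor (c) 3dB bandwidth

Step 1 — Resonance condition Im(Z)=0 gives ω₀ = 1/√(LC).
Step 2 — ω₀ = 1/√(0.005·1e-07) = 4.472e+04 rad/s.
Step 3 — f₀ = ω₀/(2π) = 7118 Hz.
Step 4 — Series Q: Q = ω₀L/R = 4.472e+04·0.005/16.5 = 13.55.
Step 5 — 3dB bandwidth: Δω = ω₀/Q = 3300 rad/s; BW = Δω/(2π) = 525.2 Hz.

(a) f₀ = 7118 Hz  (b) Q = 13.55  (c) BW = 525.2 Hz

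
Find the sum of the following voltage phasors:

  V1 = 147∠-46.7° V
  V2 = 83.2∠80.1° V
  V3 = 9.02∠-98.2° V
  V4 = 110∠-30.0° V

Step 1 — Convert each phasor to rectangular form:
  V1 = 147·(cos(-46.7°) + j·sin(-46.7°)) = 100.8 - j107 V
  V2 = 83.2·(cos(80.1°) + j·sin(80.1°)) = 14.3 + j81.96 V
  V3 = 9.02·(cos(-98.2°) + j·sin(-98.2°)) = -1.287 - j8.928 V
  V4 = 110·(cos(-30.0°) + j·sin(-30.0°)) = 95.26 - j55 V
Step 2 — Sum components: V_total = 209.1 - j88.95 V.
Step 3 — Convert to polar: |V_total| = 227.2 V, ∠V_total = -23.0°.

V_total = 227.2∠-23.0° V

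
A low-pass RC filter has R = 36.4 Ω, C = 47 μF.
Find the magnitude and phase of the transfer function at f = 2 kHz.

Step 1 — Angular frequency: ω = 2π·2000 = 1.257e+04 rad/s.
Step 2 — Transfer function: H(jω) = 1/(1 + jωRC).
Step 3 — Denominator: 1 + jωRC = 1 + j·1.257e+04·36.4·4.7e-05 = 1 + j21.5.
Step 4 — H = 0.002159 - j0.04641.
Step 5 — Magnitude: |H| = 0.04646 (-26.7 dB); phase: φ = -87.3°.

|H| = 0.04646 (-26.7 dB), φ = -87.3°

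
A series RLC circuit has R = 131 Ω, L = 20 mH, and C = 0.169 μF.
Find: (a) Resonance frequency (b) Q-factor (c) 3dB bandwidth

Step 1 — Resonance condition Im(Z)=0 gives ω₀ = 1/√(LC).
Step 2 — ω₀ = 1/√(0.02·1.69e-07) = 1.72e+04 rad/s.
Step 3 — f₀ = ω₀/(2π) = 2738 Hz.
Step 4 — Series Q: Q = ω₀L/R = 1.72e+04·0.02/131 = 2.626.
Step 5 — 3dB bandwidth: Δω = ω₀/Q = 6550 rad/s; BW = Δω/(2π) = 1042 Hz.

(a) f₀ = 2738 Hz  (b) Q = 2.626  (c) BW = 1042 Hz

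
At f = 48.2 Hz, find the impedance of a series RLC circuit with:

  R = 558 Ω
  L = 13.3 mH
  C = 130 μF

Step 1 — Angular frequency: ω = 2π·f = 2π·48.2 = 302.8 rad/s.
Step 2 — Component impedances:
  R: Z = R = 558 Ω
  L: Z = jωL = j·302.8·0.0133 = 0 + j4.028 Ω
  C: Z = 1/(jωC) = -j/(ω·C) = 0 - j25.4 Ω
Step 3 — Series combination: Z_total = R + L + C = 558 - j21.37 Ω = 558.4∠-2.2° Ω.

Z = 558 - j21.37 Ω = 558.4∠-2.2° Ω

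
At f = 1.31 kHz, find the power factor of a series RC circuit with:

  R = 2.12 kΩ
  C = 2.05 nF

Step 1 — Angular frequency: ω = 2π·f = 2π·1310 = 8231 rad/s.
Step 2 — Component impedances:
  R: Z = R = 2120 Ω
  C: Z = 1/(jωC) = -j/(ω·C) = 0 - j5.926e+04 Ω
Step 3 — Series combination: Z_total = R + C = 2120 - j5.926e+04 Ω = 5.93e+04∠-88.0° Ω.
Step 4 — Power factor: PF = cos(φ) = Re(Z)/|Z| = 2120/5.93e+04 = 0.03575.
Step 5 — Type: Im(Z) = -5.926e+04 ⇒ leading (phase φ = -88.0°).

PF = 0.03575 (leading, φ = -88.0°)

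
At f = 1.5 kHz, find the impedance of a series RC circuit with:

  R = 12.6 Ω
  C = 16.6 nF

Step 1 — Angular frequency: ω = 2π·f = 2π·1500 = 9425 rad/s.
Step 2 — Component impedances:
  R: Z = R = 12.6 Ω
  C: Z = 1/(jωC) = -j/(ω·C) = 0 - j6392 Ω
Step 3 — Series combination: Z_total = R + C = 12.6 - j6392 Ω = 6392∠-89.9° Ω.

Z = 12.6 - j6392 Ω = 6392∠-89.9° Ω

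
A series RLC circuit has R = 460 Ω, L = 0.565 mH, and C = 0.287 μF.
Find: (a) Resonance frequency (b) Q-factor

Step 1 — Resonance condition Im(Z)=0 gives ω₀ = 1/√(LC).
Step 2 — ω₀ = 1/√(0.000565·2.87e-07) = 7.853e+04 rad/s.
Step 3 — f₀ = ω₀/(2π) = 1.25e+04 Hz.
Step 4 — Series Q: Q = ω₀L/R = 7.853e+04·0.000565/460 = 0.09646.

(a) f₀ = 1.25e+04 Hz  (b) Q = 0.09646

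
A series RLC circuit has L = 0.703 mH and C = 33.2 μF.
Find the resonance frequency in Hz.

Step 1 — Resonance condition Im(Z)=0 gives ω₀ = 1/√(LC).
Step 2 — ω₀ = 1/√(0.000703·3.32e-05) = 6546 rad/s.
Step 3 — f₀ = ω₀/(2π) = 1042 Hz.

f₀ = 1042 Hz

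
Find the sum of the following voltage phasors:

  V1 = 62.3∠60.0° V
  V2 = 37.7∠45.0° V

Step 1 — Convert each phasor to rectangular form:
  V1 = 62.3·(cos(60.0°) + j·sin(60.0°)) = 31.15 + j53.95 V
  V2 = 37.7·(cos(45.0°) + j·sin(45.0°)) = 26.66 + j26.66 V
Step 2 — Sum components: V_total = 57.81 + j80.61 V.
Step 3 — Convert to polar: |V_total| = 99.2 V, ∠V_total = 54.4°.

V_total = 99.2∠54.4° V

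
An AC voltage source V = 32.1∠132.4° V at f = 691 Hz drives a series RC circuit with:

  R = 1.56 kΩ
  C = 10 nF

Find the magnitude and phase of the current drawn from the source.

Step 1 — Angular frequency: ω = 2π·f = 2π·691 = 4342 rad/s.
Step 2 — Component impedances:
  R: Z = R = 1560 Ω
  C: Z = 1/(jωC) = -j/(ω·C) = 0 - j2.303e+04 Ω
Step 3 — Series combination: Z_total = R + C = 1560 - j2.303e+04 Ω = 2.309e+04∠-86.1° Ω.
Step 4 — Source phasor: V = 32.1∠132.4° V = -21.65 + j23.7 V.
Step 5 — Ohm's law: I = V / Z_total = (-21.65 + j23.7) / (1560 - j2.303e+04) = -0.001088 - j0.0008661 A.
Step 6 — Convert to polar: |I| = 0.00139 A, ∠I = -141.5°.

I = 0.00139∠-141.5° A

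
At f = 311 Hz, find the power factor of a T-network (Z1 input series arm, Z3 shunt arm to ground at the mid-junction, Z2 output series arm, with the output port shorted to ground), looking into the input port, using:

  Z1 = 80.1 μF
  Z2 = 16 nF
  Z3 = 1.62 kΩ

Step 1 — Angular frequency: ω = 2π·f = 2π·311 = 1954 rad/s.
Step 2 — Component impedances:
  Z1: Z = 1/(jωC) = -j/(ω·C) = 0 - j6.389 Ω
  Z2: Z = 1/(jωC) = -j/(ω·C) = 0 - j3.198e+04 Ω
  Z3: Z = R = 1620 Ω
Step 3 — With the output port shorted to ground, the output series arm Z2 runs from the junction to ground; the shunt arm Z3 also runs from the junction to ground. They appear in parallel: Z3 || Z2 = 1616 - j81.84 Ω.
Step 4 — Series with input arm Z1: Z_in = Z1 + (Z3 || Z2) = 1616 - j88.23 Ω = 1618∠-3.1° Ω.
Step 5 — Power factor: PF = cos(φ) = Re(Z)/|Z| = 1615.9/1618.3 = 0.9985.
Step 6 — Type: Im(Z) = -88.23 ⇒ leading (phase φ = -3.1°).

PF = 0.9985 (leading, φ = -3.1°)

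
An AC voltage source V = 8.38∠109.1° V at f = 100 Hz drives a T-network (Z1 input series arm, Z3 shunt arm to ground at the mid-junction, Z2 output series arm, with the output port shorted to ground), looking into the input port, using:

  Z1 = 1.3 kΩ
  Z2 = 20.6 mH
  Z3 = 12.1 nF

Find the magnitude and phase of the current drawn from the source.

Step 1 — Angular frequency: ω = 2π·f = 2π·100 = 628.3 rad/s.
Step 2 — Component impedances:
  Z1: Z = R = 1300 Ω
  Z2: Z = jωL = j·628.3·0.0206 = 0 + j12.94 Ω
  Z3: Z = 1/(jωC) = -j/(ω·C) = 0 - j1.315e+05 Ω
Step 3 — With the output port shorted to ground, the output series arm Z2 runs from the junction to ground; the shunt arm Z3 also runs from the junction to ground. They appear in parallel: Z3 || Z2 = 0 + j12.94 Ω.
Step 4 — Series with input arm Z1: Z_in = Z1 + (Z3 || Z2) = 1300 + j12.94 Ω = 1300∠0.6° Ω.
Step 5 — Source phasor: V = 8.38∠109.1° V = -2.742 + j7.919 V.
Step 6 — Ohm's law: I = V / Z_total = (-2.742 + j7.919) / (1300 + j12.94) = -0.002048 + j0.006112 A.
Step 7 — Convert to polar: |I| = 0.006446 A, ∠I = 108.5°.

I = 0.006446∠108.5° A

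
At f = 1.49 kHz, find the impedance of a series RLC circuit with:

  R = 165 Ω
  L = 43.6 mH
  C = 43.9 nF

Step 1 — Angular frequency: ω = 2π·f = 2π·1490 = 9362 rad/s.
Step 2 — Component impedances:
  R: Z = R = 165 Ω
  L: Z = jωL = j·9362·0.0436 = 0 + j408.2 Ω
  C: Z = 1/(jωC) = -j/(ω·C) = 0 - j2433 Ω
Step 3 — Series combination: Z_total = R + L + C = 165 - j2025 Ω = 2032∠-85.3° Ω.

Z = 165 - j2025 Ω = 2032∠-85.3° Ω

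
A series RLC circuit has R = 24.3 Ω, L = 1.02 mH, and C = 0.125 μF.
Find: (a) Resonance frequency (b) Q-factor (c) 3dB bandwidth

Step 1 — Resonance condition Im(Z)=0 gives ω₀ = 1/√(LC).
Step 2 — ω₀ = 1/√(0.00102·1.25e-07) = 8.856e+04 rad/s.
Step 3 — f₀ = ω₀/(2π) = 1.409e+04 Hz.
Step 4 — Series Q: Q = ω₀L/R = 8.856e+04·0.00102/24.3 = 3.717.
Step 5 — 3dB bandwidth: Δω = ω₀/Q = 2.382e+04 rad/s; BW = Δω/(2π) = 3792 Hz.

(a) f₀ = 1.409e+04 Hz  (b) Q = 3.717  (c) BW = 3792 Hz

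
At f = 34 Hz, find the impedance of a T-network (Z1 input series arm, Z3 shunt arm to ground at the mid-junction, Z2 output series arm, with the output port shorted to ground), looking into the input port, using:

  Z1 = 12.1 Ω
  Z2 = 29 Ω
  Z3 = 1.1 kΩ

Step 1 — Angular frequency: ω = 2π·f = 2π·34 = 213.6 rad/s.
Step 2 — Component impedances:
  Z1: Z = R = 12.1 Ω
  Z2: Z = R = 29 Ω
  Z3: Z = R = 1100 Ω
Step 3 — With the output port shorted to ground, the output series arm Z2 runs from the junction to ground; the shunt arm Z3 also runs from the junction to ground. They appear in parallel: Z3 || Z2 = 28.26 Ω.
Step 4 — Series with input arm Z1: Z_in = Z1 + (Z3 || Z2) = 40.36 Ω = 40.36∠0.0° Ω.

Z = 40.36 Ω = 40.36∠0.0° Ω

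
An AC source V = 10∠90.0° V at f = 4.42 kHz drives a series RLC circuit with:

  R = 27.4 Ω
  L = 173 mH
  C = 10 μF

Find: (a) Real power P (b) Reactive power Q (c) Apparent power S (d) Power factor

Step 1 — Angular frequency: ω = 2π·f = 2π·4420 = 2.777e+04 rad/s.
Step 2 — Component impedances:
  R: Z = R = 27.4 Ω
  L: Z = jωL = j·2.777e+04·0.173 = 0 + j4805 Ω
  C: Z = 1/(jωC) = -j/(ω·C) = 0 - j3.601 Ω
Step 3 — Series combination: Z_total = R + L + C = 27.4 + j4801 Ω = 4801∠89.7° Ω.
Step 4 — Source phasor: V = 10∠90.0° V = 0 + j10 V.
Step 5 — Current: I = V / Z = 0.002083 + j1.189e-05 A = 0.002083∠0.3° A.
Step 6 — Complex power: S = V·I* = 0.0001189 + j0.02083 VA.
Step 7 — Real power: P = Re(S) = 0.0001189 W.
Step 8 — Reactive power: Q = Im(S) = 0.02083 VAR.
Step 9 — Apparent power: |S| = 0.02083 VA.
Step 10 — Power factor: PF = P/|S| = 0.005707 (lagging).

(a) P = 0.0001189 W  (b) Q = 0.02083 VAR  (c) S = 0.02083 VA  (d) PF = 0.005707 (lagging)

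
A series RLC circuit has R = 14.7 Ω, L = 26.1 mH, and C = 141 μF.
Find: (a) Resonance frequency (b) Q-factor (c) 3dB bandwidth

Step 1 — Resonance condition Im(Z)=0 gives ω₀ = 1/√(LC).
Step 2 — ω₀ = 1/√(0.0261·0.000141) = 521.3 rad/s.
Step 3 — f₀ = ω₀/(2π) = 82.96 Hz.
Step 4 — Series Q: Q = ω₀L/R = 521.3·0.0261/14.7 = 0.9255.
Step 5 — 3dB bandwidth: Δω = ω₀/Q = 563.2 rad/s; BW = Δω/(2π) = 89.64 Hz.

(a) f₀ = 82.96 Hz  (b) Q = 0.9255  (c) BW = 89.64 Hz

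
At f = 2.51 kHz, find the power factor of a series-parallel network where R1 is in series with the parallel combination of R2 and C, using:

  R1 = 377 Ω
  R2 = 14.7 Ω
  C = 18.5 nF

Step 1 — Angular frequency: ω = 2π·f = 2π·2510 = 1.577e+04 rad/s.
Step 2 — Component impedances:
  R1: Z = R = 377 Ω
  R2: Z = R = 14.7 Ω
  C: Z = 1/(jωC) = -j/(ω·C) = 0 - j3427 Ω
Step 3 — Parallel branch: R2 || C = 1/(1/R2 + 1/C) = 14.7 - j0.06305 Ω.
Step 4 — Series with R1: Z_total = R1 + (R2 || C) = 391.7 - j0.06305 Ω = 391.7∠-0.0° Ω.
Step 5 — Power factor: PF = cos(φ) = Re(Z)/|Z| = 391.7/391.7 = 1.
Step 6 — Type: Im(Z) = -0.06305 ⇒ leading (phase φ = -0.0°).

PF = 1 (leading, φ = -0.0°)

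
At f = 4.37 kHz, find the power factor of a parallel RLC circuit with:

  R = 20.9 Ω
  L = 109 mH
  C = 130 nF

Step 1 — Angular frequency: ω = 2π·f = 2π·4370 = 2.746e+04 rad/s.
Step 2 — Component impedances:
  R: Z = R = 20.9 Ω
  L: Z = jωL = j·2.746e+04·0.109 = 0 + j2993 Ω
  C: Z = 1/(jωC) = -j/(ω·C) = 0 - j280.2 Ω
Step 3 — Parallel combination: 1/Z_total = 1/R + 1/L + 1/C; Z_total = 20.8 - j1.407 Ω = 20.85∠-3.9° Ω.
Step 4 — Power factor: PF = cos(φ) = Re(Z)/|Z| = 20.805/20.852 = 0.9977.
Step 5 — Type: Im(Z) = -1.407 ⇒ leading (phase φ = -3.9°).

PF = 0.9977 (leading, φ = -3.9°)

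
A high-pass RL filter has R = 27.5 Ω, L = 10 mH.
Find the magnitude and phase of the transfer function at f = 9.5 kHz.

Step 1 — Angular frequency: ω = 2π·9500 = 5.969e+04 rad/s.
Step 2 — Transfer function: H(jω) = jωL/(R + jωL).
Step 3 — Numerator jωL = j·596.9; denominator R + jωL = 27.5 + j596.9.
Step 4 — H = 0.9979 + j0.04597.
Step 5 — Magnitude: |H| = 0.9989 (-0.0 dB); phase: φ = 2.6°.

|H| = 0.9989 (-0.0 dB), φ = 2.6°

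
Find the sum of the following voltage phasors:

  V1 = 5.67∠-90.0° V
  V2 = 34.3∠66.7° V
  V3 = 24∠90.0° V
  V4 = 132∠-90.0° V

Step 1 — Convert each phasor to rectangular form:
  V1 = 5.67·(cos(-90.0°) + j·sin(-90.0°)) = 0 - j5.67 V
  V2 = 34.3·(cos(66.7°) + j·sin(66.7°)) = 13.57 + j31.5 V
  V3 = 24·(cos(90.0°) + j·sin(90.0°)) = 0 + j24 V
  V4 = 132·(cos(-90.0°) + j·sin(-90.0°)) = 0 - j132 V
Step 2 — Sum components: V_total = 13.57 - j82.17 V.
Step 3 — Convert to polar: |V_total| = 83.28 V, ∠V_total = -80.6°.

V_total = 83.28∠-80.6° V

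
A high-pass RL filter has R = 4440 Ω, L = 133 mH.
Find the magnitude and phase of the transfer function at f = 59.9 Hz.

Step 1 — Angular frequency: ω = 2π·59.9 = 376.4 rad/s.
Step 2 — Transfer function: H(jω) = jωL/(R + jωL).
Step 3 — Numerator jωL = j·50.06; denominator R + jωL = 4440 + j50.06.
Step 4 — H = 0.0001271 + j0.01127.
Step 5 — Magnitude: |H| = 0.01127 (-39.0 dB); phase: φ = 89.4°.

|H| = 0.01127 (-39.0 dB), φ = 89.4°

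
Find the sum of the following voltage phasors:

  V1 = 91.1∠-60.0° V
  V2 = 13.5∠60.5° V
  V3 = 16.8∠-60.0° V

Step 1 — Convert each phasor to rectangular form:
  V1 = 91.1·(cos(-60.0°) + j·sin(-60.0°)) = 45.55 - j78.89 V
  V2 = 13.5·(cos(60.5°) + j·sin(60.5°)) = 6.648 + j11.75 V
  V3 = 16.8·(cos(-60.0°) + j·sin(-60.0°)) = 8.4 - j14.55 V
Step 2 — Sum components: V_total = 60.6 - j81.69 V.
Step 3 — Convert to polar: |V_total| = 101.7 V, ∠V_total = -53.4°.

V_total = 101.7∠-53.4° V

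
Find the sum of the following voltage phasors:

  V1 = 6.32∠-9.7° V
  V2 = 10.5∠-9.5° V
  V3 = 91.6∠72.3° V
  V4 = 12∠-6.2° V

Step 1 — Convert each phasor to rectangular form:
  V1 = 6.32·(cos(-9.7°) + j·sin(-9.7°)) = 6.23 - j1.065 V
  V2 = 10.5·(cos(-9.5°) + j·sin(-9.5°)) = 10.36 - j1.733 V
  V3 = 91.6·(cos(72.3°) + j·sin(72.3°)) = 27.85 + j87.26 V
  V4 = 12·(cos(-6.2°) + j·sin(-6.2°)) = 11.93 - j1.296 V
Step 2 — Sum components: V_total = 56.36 + j83.17 V.
Step 3 — Convert to polar: |V_total| = 100.5 V, ∠V_total = 55.9°.

V_total = 100.5∠55.9° V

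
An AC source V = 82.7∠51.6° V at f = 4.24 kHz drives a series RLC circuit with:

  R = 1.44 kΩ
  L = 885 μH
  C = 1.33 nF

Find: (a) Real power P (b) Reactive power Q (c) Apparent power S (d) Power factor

Step 1 — Angular frequency: ω = 2π·f = 2π·4240 = 2.664e+04 rad/s.
Step 2 — Component impedances:
  R: Z = R = 1440 Ω
  L: Z = jωL = j·2.664e+04·0.000885 = 0 + j23.58 Ω
  C: Z = 1/(jωC) = -j/(ω·C) = 0 - j2.822e+04 Ω
Step 3 — Series combination: Z_total = R + L + C = 1440 - j2.82e+04 Ω = 2.824e+04∠-87.1° Ω.
Step 4 — Source phasor: V = 82.7∠51.6° V = 51.37 + j64.81 V.
Step 5 — Current: I = V / Z = -0.0022 + j0.001934 A = 0.002929∠138.7° A.
Step 6 — Complex power: S = V·I* = 0.01235 - j0.2419 VA.
Step 7 — Real power: P = Re(S) = 0.01235 W.
Step 8 — Reactive power: Q = Im(S) = -0.2419 VAR.
Step 9 — Apparent power: |S| = 0.2422 VA.
Step 10 — Power factor: PF = P/|S| = 0.051 (leading).

(a) P = 0.01235 W  (b) Q = -0.2419 VAR  (c) S = 0.2422 VA  (d) PF = 0.051 (leading)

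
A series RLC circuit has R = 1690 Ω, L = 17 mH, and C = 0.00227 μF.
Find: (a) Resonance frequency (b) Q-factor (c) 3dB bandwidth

Step 1 — Resonance condition Im(Z)=0 gives ω₀ = 1/√(LC).
Step 2 — ω₀ = 1/√(0.017·2.27e-09) = 1.61e+05 rad/s.
Step 3 — f₀ = ω₀/(2π) = 2.562e+04 Hz.
Step 4 — Series Q: Q = ω₀L/R = 1.61e+05·0.017/1690 = 1.619.
Step 5 — 3dB bandwidth: Δω = ω₀/Q = 9.941e+04 rad/s; BW = Δω/(2π) = 1.582e+04 Hz.

(a) f₀ = 2.562e+04 Hz  (b) Q = 1.619  (c) BW = 1.582e+04 Hz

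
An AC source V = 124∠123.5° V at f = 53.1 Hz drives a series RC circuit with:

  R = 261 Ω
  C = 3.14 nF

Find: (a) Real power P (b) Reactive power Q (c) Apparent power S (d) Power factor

Step 1 — Angular frequency: ω = 2π·f = 2π·53.1 = 333.6 rad/s.
Step 2 — Component impedances:
  R: Z = R = 261 Ω
  C: Z = 1/(jωC) = -j/(ω·C) = 0 - j9.545e+05 Ω
Step 3 — Series combination: Z_total = R + C = 261 - j9.545e+05 Ω = 9.545e+05∠-90.0° Ω.
Step 4 — Source phasor: V = 124∠123.5° V = -68.44 + j103.4 V.
Step 5 — Current: I = V / Z = -0.0001083 - j7.167e-05 A = 0.0001299∠-146.5° A.
Step 6 — Complex power: S = V·I* = 4.404e-06 - j0.01611 VA.
Step 7 — Real power: P = Re(S) = 4.404e-06 W.
Step 8 — Reactive power: Q = Im(S) = -0.01611 VAR.
Step 9 — Apparent power: |S| = 0.01611 VA.
Step 10 — Power factor: PF = P/|S| = 0.0002734 (leading).

(a) P = 4.404e-06 W  (b) Q = -0.01611 VAR  (c) S = 0.01611 VA  (d) PF = 0.0002734 (leading)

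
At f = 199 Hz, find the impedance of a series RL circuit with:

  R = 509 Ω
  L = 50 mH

Step 1 — Angular frequency: ω = 2π·f = 2π·199 = 1250 rad/s.
Step 2 — Component impedances:
  R: Z = R = 509 Ω
  L: Z = jωL = j·1250·0.05 = 0 + j62.52 Ω
Step 3 — Series combination: Z_total = R + L = 509 + j62.52 Ω = 512.8∠7.0° Ω.

Z = 509 + j62.52 Ω = 512.8∠7.0° Ω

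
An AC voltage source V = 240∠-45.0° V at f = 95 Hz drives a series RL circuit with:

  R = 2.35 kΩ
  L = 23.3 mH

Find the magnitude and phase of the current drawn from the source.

Step 1 — Angular frequency: ω = 2π·f = 2π·95 = 596.9 rad/s.
Step 2 — Component impedances:
  R: Z = R = 2350 Ω
  L: Z = jωL = j·596.9·0.0233 = 0 + j13.91 Ω
Step 3 — Series combination: Z_total = R + L = 2350 + j13.91 Ω = 2350∠0.3° Ω.
Step 4 — Source phasor: V = 240∠-45.0° V = 169.7 - j169.7 V.
Step 5 — Ohm's law: I = V / Z_total = (169.7 - j169.7) / (2350 + j13.91) = 0.07179 - j0.07264 A.
Step 6 — Convert to polar: |I| = 0.1021 A, ∠I = -45.3°.

I = 0.1021∠-45.3° A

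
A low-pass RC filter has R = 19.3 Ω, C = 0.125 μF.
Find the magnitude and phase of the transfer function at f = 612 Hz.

Step 1 — Angular frequency: ω = 2π·612 = 3845 rad/s.
Step 2 — Transfer function: H(jω) = 1/(1 + jωRC).
Step 3 — Denominator: 1 + jωRC = 1 + j·3845·19.3·1.25e-07 = 1 + j0.009277.
Step 4 — H = 0.9999 - j0.009276.
Step 5 — Magnitude: |H| = 1 (-0.0 dB); phase: φ = -0.5°.

|H| = 1 (-0.0 dB), φ = -0.5°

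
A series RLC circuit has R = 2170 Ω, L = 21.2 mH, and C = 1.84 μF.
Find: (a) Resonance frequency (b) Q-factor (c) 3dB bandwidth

Step 1 — Resonance condition Im(Z)=0 gives ω₀ = 1/√(LC).
Step 2 — ω₀ = 1/√(0.0212·1.84e-06) = 5063 rad/s.
Step 3 — f₀ = ω₀/(2π) = 805.8 Hz.
Step 4 — Series Q: Q = ω₀L/R = 5063·0.0212/2170 = 0.04947.
Step 5 — 3dB bandwidth: Δω = ω₀/Q = 1.024e+05 rad/s; BW = Δω/(2π) = 1.629e+04 Hz.

(a) f₀ = 805.8 Hz  (b) Q = 0.04947  (c) BW = 1.629e+04 Hz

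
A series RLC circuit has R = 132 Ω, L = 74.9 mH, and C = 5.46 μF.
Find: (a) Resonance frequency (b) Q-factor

Step 1 — Resonance condition Im(Z)=0 gives ω₀ = 1/√(LC).
Step 2 — ω₀ = 1/√(0.0749·5.46e-06) = 1564 rad/s.
Step 3 — f₀ = ω₀/(2π) = 248.9 Hz.
Step 4 — Series Q: Q = ω₀L/R = 1564·0.0749/132 = 0.8873.

(a) f₀ = 248.9 Hz  (b) Q = 0.8873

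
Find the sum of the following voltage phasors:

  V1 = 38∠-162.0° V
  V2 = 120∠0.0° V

Step 1 — Convert each phasor to rectangular form:
  V1 = 38·(cos(-162.0°) + j·sin(-162.0°)) = -36.14 - j11.74 V
  V2 = 120·(cos(0.0°) + j·sin(0.0°)) = 120 V
Step 2 — Sum components: V_total = 83.86 - j11.74 V.
Step 3 — Convert to polar: |V_total| = 84.68 V, ∠V_total = -8.0°.

V_total = 84.68∠-8.0° V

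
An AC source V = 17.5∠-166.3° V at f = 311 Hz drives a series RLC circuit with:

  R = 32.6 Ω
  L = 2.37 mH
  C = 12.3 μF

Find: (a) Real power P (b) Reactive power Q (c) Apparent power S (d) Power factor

Step 1 — Angular frequency: ω = 2π·f = 2π·311 = 1954 rad/s.
Step 2 — Component impedances:
  R: Z = R = 32.6 Ω
  L: Z = jωL = j·1954·0.00237 = 0 + j4.631 Ω
  C: Z = 1/(jωC) = -j/(ω·C) = 0 - j41.61 Ω
Step 3 — Series combination: Z_total = R + L + C = 32.6 - j36.97 Ω = 49.29∠-48.6° Ω.
Step 4 — Source phasor: V = 17.5∠-166.3° V = -17 - j4.145 V.
Step 5 — Current: I = V / Z = -0.165 - j0.3143 A = 0.355∠-117.7° A.
Step 6 — Complex power: S = V·I* = 4.109 - j4.66 VA.
Step 7 — Real power: P = Re(S) = 4.109 W.
Step 8 — Reactive power: Q = Im(S) = -4.66 VAR.
Step 9 — Apparent power: |S| = 6.213 VA.
Step 10 — Power factor: PF = P/|S| = 0.6613 (leading).

(a) P = 4.109 W  (b) Q = -4.66 VAR  (c) S = 6.213 VA  (d) PF = 0.6613 (leading)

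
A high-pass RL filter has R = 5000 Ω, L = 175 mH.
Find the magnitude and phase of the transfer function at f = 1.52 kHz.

Step 1 — Angular frequency: ω = 2π·1520 = 9550 rad/s.
Step 2 — Transfer function: H(jω) = jωL/(R + jωL).
Step 3 — Numerator jωL = j·1671; denominator R + jωL = 5000 + j1671.
Step 4 — H = 0.1005 + j0.3007.
Step 5 — Magnitude: |H| = 0.317 (-10.0 dB); phase: φ = 71.5°.

|H| = 0.317 (-10.0 dB), φ = 71.5°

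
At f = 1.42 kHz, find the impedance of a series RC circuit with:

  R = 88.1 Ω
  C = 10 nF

Step 1 — Angular frequency: ω = 2π·f = 2π·1420 = 8922 rad/s.
Step 2 — Component impedances:
  R: Z = R = 88.1 Ω
  C: Z = 1/(jωC) = -j/(ω·C) = 0 - j1.121e+04 Ω
Step 3 — Series combination: Z_total = R + C = 88.1 - j1.121e+04 Ω = 1.121e+04∠-89.5° Ω.

Z = 88.1 - j1.121e+04 Ω = 1.121e+04∠-89.5° Ω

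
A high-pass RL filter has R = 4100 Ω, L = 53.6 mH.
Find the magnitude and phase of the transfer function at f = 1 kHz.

Step 1 — Angular frequency: ω = 2π·1000 = 6283 rad/s.
Step 2 — Transfer function: H(jω) = jωL/(R + jωL).
Step 3 — Numerator jωL = j·336.8; denominator R + jωL = 4100 + j336.8.
Step 4 — H = 0.006702 + j0.08159.
Step 5 — Magnitude: |H| = 0.08187 (-21.7 dB); phase: φ = 85.3°.

|H| = 0.08187 (-21.7 dB), φ = 85.3°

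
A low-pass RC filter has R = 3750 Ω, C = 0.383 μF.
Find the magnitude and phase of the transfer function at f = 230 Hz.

Step 1 — Angular frequency: ω = 2π·230 = 1445 rad/s.
Step 2 — Transfer function: H(jω) = 1/(1 + jωRC).
Step 3 — Denominator: 1 + jωRC = 1 + j·1445·3750·3.83e-07 = 1 + j2.076.
Step 4 — H = 0.1884 - j0.391.
Step 5 — Magnitude: |H| = 0.434 (-7.2 dB); phase: φ = -64.3°.

|H| = 0.434 (-7.2 dB), φ = -64.3°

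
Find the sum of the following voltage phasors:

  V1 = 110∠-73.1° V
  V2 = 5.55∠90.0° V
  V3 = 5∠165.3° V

Step 1 — Convert each phasor to rectangular form:
  V1 = 110·(cos(-73.1°) + j·sin(-73.1°)) = 31.98 - j105.2 V
  V2 = 5.55·(cos(90.0°) + j·sin(90.0°)) = 0 + j5.55 V
  V3 = 5·(cos(165.3°) + j·sin(165.3°)) = -4.836 + j1.269 V
Step 2 — Sum components: V_total = 27.14 - j98.43 V.
Step 3 — Convert to polar: |V_total| = 102.1 V, ∠V_total = -74.6°.

V_total = 102.1∠-74.6° V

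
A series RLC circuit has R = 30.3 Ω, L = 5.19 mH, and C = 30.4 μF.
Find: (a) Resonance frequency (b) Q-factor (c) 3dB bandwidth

Step 1 — Resonance condition Im(Z)=0 gives ω₀ = 1/√(LC).
Step 2 — ω₀ = 1/√(0.00519·3.04e-05) = 2518 rad/s.
Step 3 — f₀ = ω₀/(2π) = 400.7 Hz.
Step 4 — Series Q: Q = ω₀L/R = 2518·0.00519/30.3 = 0.4312.
Step 5 — 3dB bandwidth: Δω = ω₀/Q = 5838 rad/s; BW = Δω/(2π) = 929.2 Hz.

(a) f₀ = 400.7 Hz  (b) Q = 0.4312  (c) BW = 929.2 Hz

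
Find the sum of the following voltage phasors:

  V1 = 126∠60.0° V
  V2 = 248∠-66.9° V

Step 1 — Convert each phasor to rectangular form:
  V1 = 126·(cos(60.0°) + j·sin(60.0°)) = 63 + j109.1 V
  V2 = 248·(cos(-66.9°) + j·sin(-66.9°)) = 97.3 - j228.1 V
Step 2 — Sum components: V_total = 160.3 - j119 V.
Step 3 — Convert to polar: |V_total| = 199.6 V, ∠V_total = -36.6°.

V_total = 199.6∠-36.6° V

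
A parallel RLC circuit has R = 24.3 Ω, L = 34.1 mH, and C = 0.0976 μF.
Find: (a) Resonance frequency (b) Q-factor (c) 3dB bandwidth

Step 1 — Resonance: ω₀ = 1/√(LC) = 1/√(0.0341·9.76e-08) = 1.733e+04 rad/s.
Step 2 — f₀ = ω₀/(2π) = 2759 Hz.
Step 3 — Parallel Q: Q = R/(ω₀L) = 24.3/(1.733e+04·0.0341) = 0.04111.
Step 4 — Bandwidth: Δω = ω₀/Q = 4.216e+05 rad/s; BW = Δω/(2π) = 6.711e+04 Hz.

(a) f₀ = 2759 Hz  (b) Q = 0.04111  (c) BW = 6.711e+04 Hz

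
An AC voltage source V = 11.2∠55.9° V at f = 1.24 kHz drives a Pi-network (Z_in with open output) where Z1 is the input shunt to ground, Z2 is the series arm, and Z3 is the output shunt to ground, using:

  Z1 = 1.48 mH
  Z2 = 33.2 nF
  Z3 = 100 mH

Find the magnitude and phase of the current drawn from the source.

Step 1 — Angular frequency: ω = 2π·f = 2π·1240 = 7791 rad/s.
Step 2 — Component impedances:
  Z1: Z = jωL = j·7791·0.00148 = 0 + j11.53 Ω
  Z2: Z = 1/(jωC) = -j/(ω·C) = 0 - j3866 Ω
  Z3: Z = jωL = j·7791·0.1 = 0 + j779.1 Ω
Step 3 — With open output, the series arm Z2 and the output shunt Z3 appear in series to ground: Z2 + Z3 = 0 - j3087 Ω.
Step 4 — Parallel with input shunt Z1: Z_in = Z1 || (Z2 + Z3) = 0 + j11.57 Ω = 11.57∠90.0° Ω.
Step 5 — Source phasor: V = 11.2∠55.9° V = 6.279 + j9.274 V.
Step 6 — Ohm's law: I = V / Z_total = (6.279 + j9.274) / (0 + j11.57) = 0.8013 - j0.5425 A.
Step 7 — Convert to polar: |I| = 0.9677 A, ∠I = -34.1°.

I = 0.9677∠-34.1° A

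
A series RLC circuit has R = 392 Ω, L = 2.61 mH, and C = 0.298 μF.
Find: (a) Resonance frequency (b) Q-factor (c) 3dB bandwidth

Step 1 — Resonance: ω₀ = 1/√(LC) = 1/√(0.00261·2.98e-07) = 3.586e+04 rad/s.
Step 2 — f₀ = ω₀/(2π) = 5707 Hz.
Step 3 — Series Q: Q = ω₀L/R = 3.586e+04·0.00261/392 = 0.2387.
Step 4 — Bandwidth: Δω = ω₀/Q = 1.502e+05 rad/s; BW = Δω/(2π) = 2.39e+04 Hz.

(a) f₀ = 5707 Hz  (b) Q = 0.2387  (c) BW = 2.39e+04 Hz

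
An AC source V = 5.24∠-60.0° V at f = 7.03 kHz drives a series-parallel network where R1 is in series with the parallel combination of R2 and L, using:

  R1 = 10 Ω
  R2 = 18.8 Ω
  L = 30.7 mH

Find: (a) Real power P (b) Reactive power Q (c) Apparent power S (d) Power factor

Step 1 — Angular frequency: ω = 2π·f = 2π·7030 = 4.417e+04 rad/s.
Step 2 — Component impedances:
  R1: Z = R = 10 Ω
  R2: Z = R = 18.8 Ω
  L: Z = jωL = j·4.417e+04·0.0307 = 0 + j1356 Ω
Step 3 — Parallel branch: R2 || L = 1/(1/R2 + 1/L) = 18.8 + j0.2606 Ω.
Step 4 — Series with R1: Z_total = R1 + (R2 || L) = 28.8 + j0.2606 Ω = 28.8∠0.5° Ω.
Step 5 — Source phasor: V = 5.24∠-60.0° V = 2.62 - j4.538 V.
Step 6 — Current: I = V / Z = 0.08955 - j0.1584 A = 0.182∠-60.5° A.
Step 7 — Complex power: S = V·I* = 0.9534 + j0.008628 VA.
Step 8 — Real power: P = Re(S) = 0.9534 W.
Step 9 — Reactive power: Q = Im(S) = 0.008628 VAR.
Step 10 — Apparent power: |S| = 0.9535 VA.
Step 11 — Power factor: PF = P/|S| = 1 (lagging).

(a) P = 0.9534 W  (b) Q = 0.008628 VAR  (c) S = 0.9535 VA  (d) PF = 1 (lagging)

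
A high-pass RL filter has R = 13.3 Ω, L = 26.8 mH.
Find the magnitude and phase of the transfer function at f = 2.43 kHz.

Step 1 — Angular frequency: ω = 2π·2430 = 1.527e+04 rad/s.
Step 2 — Transfer function: H(jω) = jωL/(R + jωL).
Step 3 — Numerator jωL = j·409.2; denominator R + jωL = 13.3 + j409.2.
Step 4 — H = 0.9989 + j0.03247.
Step 5 — Magnitude: |H| = 0.9995 (-0.0 dB); phase: φ = 1.9°.

|H| = 0.9995 (-0.0 dB), φ = 1.9°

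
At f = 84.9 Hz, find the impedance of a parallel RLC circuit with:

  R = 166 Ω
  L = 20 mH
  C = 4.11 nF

Step 1 — Angular frequency: ω = 2π·f = 2π·84.9 = 533.4 rad/s.
Step 2 — Component impedances:
  R: Z = R = 166 Ω
  L: Z = jωL = j·533.4·0.02 = 0 + j10.67 Ω
  C: Z = 1/(jωC) = -j/(ω·C) = 0 - j4.561e+05 Ω
Step 3 — Parallel combination: 1/Z_total = 1/R + 1/L + 1/C; Z_total = 0.6829 + j10.63 Ω = 10.65∠86.3° Ω.

Z = 0.6829 + j10.63 Ω = 10.65∠86.3° Ω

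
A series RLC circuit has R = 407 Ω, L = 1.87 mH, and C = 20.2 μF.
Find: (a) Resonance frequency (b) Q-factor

Step 1 — Resonance condition Im(Z)=0 gives ω₀ = 1/√(LC).
Step 2 — ω₀ = 1/√(0.00187·2.02e-05) = 5145 rad/s.
Step 3 — f₀ = ω₀/(2π) = 818.9 Hz.
Step 4 — Series Q: Q = ω₀L/R = 5145·0.00187/407 = 0.02364.

(a) f₀ = 818.9 Hz  (b) Q = 0.02364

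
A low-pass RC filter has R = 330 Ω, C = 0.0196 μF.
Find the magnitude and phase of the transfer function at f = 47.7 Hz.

Step 1 — Angular frequency: ω = 2π·47.7 = 299.7 rad/s.
Step 2 — Transfer function: H(jω) = 1/(1 + jωRC).
Step 3 — Denominator: 1 + jωRC = 1 + j·299.7·330·1.96e-08 = 1 + j0.001939.
Step 4 — H = 1 - j0.001939.
Step 5 — Magnitude: |H| = 1 (-0.0 dB); phase: φ = -0.1°.

|H| = 1 (-0.0 dB), φ = -0.1°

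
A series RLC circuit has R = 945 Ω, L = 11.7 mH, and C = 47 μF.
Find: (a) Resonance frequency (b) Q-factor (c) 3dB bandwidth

Step 1 — Resonance: ω₀ = 1/√(LC) = 1/√(0.0117·4.7e-05) = 1349 rad/s.
Step 2 — f₀ = ω₀/(2π) = 214.6 Hz.
Step 3 — Series Q: Q = ω₀L/R = 1349·0.0117/945 = 0.0167.
Step 4 — Bandwidth: Δω = ω₀/Q = 8.077e+04 rad/s; BW = Δω/(2π) = 1.285e+04 Hz.

(a) f₀ = 214.6 Hz  (b) Q = 0.0167  (c) BW = 1.285e+04 Hz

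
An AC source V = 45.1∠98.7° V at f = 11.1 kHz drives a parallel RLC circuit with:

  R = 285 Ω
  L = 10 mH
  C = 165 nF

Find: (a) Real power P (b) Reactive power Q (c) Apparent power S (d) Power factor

Step 1 — Angular frequency: ω = 2π·f = 2π·1.11e+04 = 6.974e+04 rad/s.
Step 2 — Component impedances:
  R: Z = R = 285 Ω
  L: Z = jωL = j·6.974e+04·0.01 = 0 + j697.4 Ω
  C: Z = 1/(jωC) = -j/(ω·C) = 0 - j86.9 Ω
Step 3 — Parallel combination: 1/Z_total = 1/R + 1/L + 1/C; Z_total = 30.83 - j88.53 Ω = 93.74∠-70.8° Ω.
Step 4 — Source phasor: V = 45.1∠98.7° V = -6.822 + j44.58 V.
Step 5 — Current: I = V / Z = -0.473 + j0.0877 A = 0.4811∠169.5° A.
Step 6 — Complex power: S = V·I* = 7.137 - j20.49 VA.
Step 7 — Real power: P = Re(S) = 7.137 W.
Step 8 — Reactive power: Q = Im(S) = -20.49 VAR.
Step 9 — Apparent power: |S| = 21.7 VA.
Step 10 — Power factor: PF = P/|S| = 0.3289 (leading).

(a) P = 7.137 W  (b) Q = -20.49 VAR  (c) S = 21.7 VA  (d) PF = 0.3289 (leading)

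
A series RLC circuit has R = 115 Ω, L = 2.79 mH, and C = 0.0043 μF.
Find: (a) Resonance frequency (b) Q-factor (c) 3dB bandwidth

Step 1 — Resonance condition Im(Z)=0 gives ω₀ = 1/√(LC).
Step 2 — ω₀ = 1/√(0.00279·4.3e-09) = 2.887e+05 rad/s.
Step 3 — f₀ = ω₀/(2π) = 4.595e+04 Hz.
Step 4 — Series Q: Q = ω₀L/R = 2.887e+05·0.00279/115 = 7.004.
Step 5 — 3dB bandwidth: Δω = ω₀/Q = 4.122e+04 rad/s; BW = Δω/(2π) = 6560 Hz.

(a) f₀ = 4.595e+04 Hz  (b) Q = 7.004  (c) BW = 6560 Hz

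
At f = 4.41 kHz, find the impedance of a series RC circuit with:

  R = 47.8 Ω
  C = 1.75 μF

Step 1 — Angular frequency: ω = 2π·f = 2π·4410 = 2.771e+04 rad/s.
Step 2 — Component impedances:
  R: Z = R = 47.8 Ω
  C: Z = 1/(jωC) = -j/(ω·C) = 0 - j20.62 Ω
Step 3 — Series combination: Z_total = R + C = 47.8 - j20.62 Ω = 52.06∠-23.3° Ω.

Z = 47.8 - j20.62 Ω = 52.06∠-23.3° Ω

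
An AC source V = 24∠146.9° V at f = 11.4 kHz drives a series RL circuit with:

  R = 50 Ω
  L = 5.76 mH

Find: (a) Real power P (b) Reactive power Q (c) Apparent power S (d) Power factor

Step 1 — Angular frequency: ω = 2π·f = 2π·1.14e+04 = 7.163e+04 rad/s.
Step 2 — Component impedances:
  R: Z = R = 50 Ω
  L: Z = jωL = j·7.163e+04·0.00576 = 0 + j412.6 Ω
Step 3 — Series combination: Z_total = R + L = 50 + j412.6 Ω = 415.6∠83.1° Ω.
Step 4 — Source phasor: V = 24∠146.9° V = -20.11 + j13.11 V.
Step 5 — Current: I = V / Z = 0.02549 + j0.05182 A = 0.05775∠63.8° A.
Step 6 — Complex power: S = V·I* = 0.1667 + j1.376 VA.
Step 7 — Real power: P = Re(S) = 0.1667 W.
Step 8 — Reactive power: Q = Im(S) = 1.376 VAR.
Step 9 — Apparent power: |S| = 1.386 VA.
Step 10 — Power factor: PF = P/|S| = 0.1203 (lagging).

(a) P = 0.1667 W  (b) Q = 1.376 VAR  (c) S = 1.386 VA  (d) PF = 0.1203 (lagging)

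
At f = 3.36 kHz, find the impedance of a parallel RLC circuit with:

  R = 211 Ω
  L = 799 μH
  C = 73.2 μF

Step 1 — Angular frequency: ω = 2π·f = 2π·3360 = 2.111e+04 rad/s.
Step 2 — Component impedances:
  R: Z = R = 211 Ω
  L: Z = jωL = j·2.111e+04·0.000799 = 0 + j16.87 Ω
  C: Z = 1/(jωC) = -j/(ω·C) = 0 - j0.6471 Ω
Step 3 — Parallel combination: 1/Z_total = 1/R + 1/L + 1/C; Z_total = 0.002146 - j0.6729 Ω = 0.6729∠-89.8° Ω.

Z = 0.002146 - j0.6729 Ω = 0.6729∠-89.8° Ω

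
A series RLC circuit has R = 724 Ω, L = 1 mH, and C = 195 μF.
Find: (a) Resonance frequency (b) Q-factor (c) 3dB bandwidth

Step 1 — Resonance: ω₀ = 1/√(LC) = 1/√(0.001·0.000195) = 2265 rad/s.
Step 2 — f₀ = ω₀/(2π) = 360.4 Hz.
Step 3 — Series Q: Q = ω₀L/R = 2265·0.001/724 = 0.003128.
Step 4 — Bandwidth: Δω = ω₀/Q = 7.24e+05 rad/s; BW = Δω/(2π) = 1.152e+05 Hz.

(a) f₀ = 360.4 Hz  (b) Q = 0.003128  (c) BW = 1.152e+05 Hz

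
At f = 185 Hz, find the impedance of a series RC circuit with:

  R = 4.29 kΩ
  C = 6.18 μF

Step 1 — Angular frequency: ω = 2π·f = 2π·185 = 1162 rad/s.
Step 2 — Component impedances:
  R: Z = R = 4290 Ω
  C: Z = 1/(jωC) = -j/(ω·C) = 0 - j139.2 Ω
Step 3 — Series combination: Z_total = R + C = 4290 - j139.2 Ω = 4292∠-1.9° Ω.

Z = 4290 - j139.2 Ω = 4292∠-1.9° Ω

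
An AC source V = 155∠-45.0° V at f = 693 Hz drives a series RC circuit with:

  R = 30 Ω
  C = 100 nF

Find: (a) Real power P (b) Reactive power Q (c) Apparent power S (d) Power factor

Step 1 — Angular frequency: ω = 2π·f = 2π·693 = 4354 rad/s.
Step 2 — Component impedances:
  R: Z = R = 30 Ω
  C: Z = 1/(jωC) = -j/(ω·C) = 0 - j2297 Ω
Step 3 — Series combination: Z_total = R + C = 30 - j2297 Ω = 2297∠-89.3° Ω.
Step 4 — Source phasor: V = 155∠-45.0° V = 109.6 - j109.6 V.
Step 5 — Current: I = V / Z = 0.04834 + j0.04709 A = 0.06749∠44.3° A.
Step 6 — Complex power: S = V·I* = 0.1366 - j10.46 VA.
Step 7 — Real power: P = Re(S) = 0.1366 W.
Step 8 — Reactive power: Q = Im(S) = -10.46 VAR.
Step 9 — Apparent power: |S| = 10.46 VA.
Step 10 — Power factor: PF = P/|S| = 0.01306 (leading).

(a) P = 0.1366 W  (b) Q = -10.46 VAR  (c) S = 10.46 VA  (d) PF = 0.01306 (leading)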